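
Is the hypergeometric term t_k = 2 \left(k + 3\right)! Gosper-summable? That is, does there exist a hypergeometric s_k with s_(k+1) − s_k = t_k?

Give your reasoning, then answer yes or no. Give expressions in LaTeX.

r(k) = k + 4 after simplifying.
Factor: A=k + 4; B=1; C=1.
Need (k + 4)·f(k+1) − (1)·f(k) = 1.
Degrees (1,0,0) ⇒ d ≤ -1.
deg f ≤ -1 is impossible — no certificate.

No — negative degree bound, so no certificate f.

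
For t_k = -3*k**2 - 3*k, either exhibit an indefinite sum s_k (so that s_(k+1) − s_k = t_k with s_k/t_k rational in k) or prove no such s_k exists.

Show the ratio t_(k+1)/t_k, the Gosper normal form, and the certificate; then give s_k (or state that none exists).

s_k = -k**3 + k

t_(k+1)/t_k = (k + 2)/k.
Take A(k)=1, B(k)=1, C(k)=k**2 + k.
Solve (1)·f(k+1) − (1)·f(k) = k**2 + k.
Bound: deg f ≤ 3.
Coefficient equations give f(k) = k*(k - 1)*(k + 1)/3.
Certificate R = B(k−1)f/C = (k - 1)/3 gives s_k = -k**3 + k.
s_(k+1) − s_k = 3*k*(-k - 1) = t_k.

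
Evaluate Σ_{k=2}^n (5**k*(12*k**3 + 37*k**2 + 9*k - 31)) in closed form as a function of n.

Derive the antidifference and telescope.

S(n) = 15*5**n*n**3 + 35*5**n*n**2 + 5*5**n*n - 35*5**n - 100

r(k) = 5*(12*k**3 + 73*k**2 + 119*k + 27)/(12*k**3 + 37*k**2 + 9*k - 31) after simplifying.
Take A(k)=5, B(k)=1, C(k)=k**3 + 37*k**2/12 + 3*k/4 - 31/12.
Key eq: (5)·f(k+1) = (1)·f(k) + (k**3 + 37*k**2/12 + 3*k/4 - 31/12).
From deg A=0, deg B=0, deg C=3: d=3.
Coefficient equations give f(k) = (3*k**3 - 2*k**2 - 4*k - 4)/12.
Get s_k = R·t_k = 5**k*(3*k**3 - 2*k**2 - 4*k - 4) with R(k) = B(k−1)f(k)/C(k) = (3*k**3 - 2*k**2 - 4*k - 4)/(12*k**3 + 37*k**2 + 9*k - 31).
Verify: 5**k*(12*k**3 + 37*k**2 + 9*k - 31) matches t_k.
s_(n+1) = 5**(n + 1)*(3*n**3 + 7*n**2 + n - 7) and s_(2) = 100, so S(n) = 15*5**n*n**3 + 35*5**n*n**2 + 5*5**n*n - 35*5**n - 100.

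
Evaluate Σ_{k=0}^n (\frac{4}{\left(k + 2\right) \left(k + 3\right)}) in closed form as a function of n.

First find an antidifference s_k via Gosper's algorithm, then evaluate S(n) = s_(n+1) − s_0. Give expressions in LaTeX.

S(n) = \frac{2 \left(n + 1\right)}{n + 3}

r(k) = (k + 2)/(k + 4) after simplifying.
A = k + 2, B = k + 4, C = 1.
f must satisfy (k + 2)·f(k+1) − (k + 3)·f(k) = 1.
d = 1 from the (1,1,0) case.
Solving with deg f ≤ 1: f(k) = k/2.
So s_k = (B(k−1)f/C)·t_k = (k*(k + 3)/2)·t_k = 2*k/(k + 2).
s_(k+1) − s_k = 4/(k**2 + 5*k + 6) = t_k.
Telescope: S(n) = s_(n+1) − s_(0) = 2*(n + 1)/(n + 3) − (0) = 2*(n + 1)/(n + 3).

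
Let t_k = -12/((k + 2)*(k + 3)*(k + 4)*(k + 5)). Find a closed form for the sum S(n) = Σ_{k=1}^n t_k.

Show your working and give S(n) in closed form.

Ratio r(k) = (k + 2)/(k + 6).
So A=k + 2 and B=k + 6, with C=1.
f must satisfy (k + 2)·f(k+1) − (k + 5)·f(k) = 1.
deg f ≤ 3 (via 1,1,0).
Solve for f: f(k) = k*(k**2 + 9*k + 26)/72 (degree 3 ≤ 3).
Certificate R = B(k−1)f/C = k*(k + 5)*(k**2 + 9*k + 26)/72 gives s_k = k*(-k**2 - 9*k - 26)/(6*(k + 2)*(k + 3)*(k + 4)).
Δs = -12/(k**4 + 14*k**3 + 71*k**2 + 154*k + 120), as required.
Σ_(k=1)^n t_k = s_(n+1) − s_(1) = ((-n**3 - 12*n**2 - 47*n - 36)/(6*(n**3 + 12*n**2 + 47*n + 60))) − (-1/10), i.e. n*(-n**2 - 12*n - 47)/(15*(n**3 + 12*n**2 + 47*n + 60)).

S(n) = n*(-n**2 - 12*n - 47)/(15*(n**3 + 12*n**2 + 47*n + 60))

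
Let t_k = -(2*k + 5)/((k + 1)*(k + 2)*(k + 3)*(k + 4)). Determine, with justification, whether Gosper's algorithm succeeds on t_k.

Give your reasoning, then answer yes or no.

Yes. s_k = k*(-k - 4)/(3*(k**2 + 4*k + 3)).

Compute t_(k+1)/t_k: get (k + 1)*(2*k + 7)/((k + 5)*(2*k + 5)).
Gosper form: A/B · C(k+1)/C(k) with A=k + 1, B=k + 5, C=k + 5/2.
Solve (k + 1)·f(k+1) − (k + 4)·f(k) = k + 5/2.
Degrees (1,1,1) ⇒ d ≤ 3.
A polynomial solution: f(k) = k*(k + 2)*(k + 4)/6.
Certificate R = B(k−1)f/C = k*(k + 2)*(k + 4)**2/(3*(2*k + 5)) gives s_k = k*(-k - 4)/(3*(k**2 + 4*k + 3)).
Verify: (-2*k - 5)/(k**4 + 10*k**3 + 35*k**2 + 50*k + 24) matches t_k.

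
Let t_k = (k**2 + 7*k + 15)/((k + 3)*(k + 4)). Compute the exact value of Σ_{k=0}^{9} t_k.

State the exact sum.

Ratio r(k) = (k + 3)*(7*k + (k + 1)**2 + 22)/((k + 5)*(k**2 + 7*k + 15)).
Factor: A=k + 3; B=k + 5; C=k**2 + 7*k + 15.
Need (k + 3)·f(k+1) − (k + 4)·f(k) = k**2 + 7*k + 15.
Bound: deg f ≤ 2.
Match coefficients ⇒ f(k) = k*(k + 4).
Certificate R = B(k−1)f/C = k*(k + 4)**2/(k**2 + 7*k + 15) gives s_k = k*(k + 4)/(k + 3).
Δs = (k**2 + 7*k + 15)/(k**2 + 7*k + 12), as required.
Sum = s_(10) − s_(0); s_(10) = 140/13, s_(0) = 0 ⇒ 140/13.

Σ = 140/13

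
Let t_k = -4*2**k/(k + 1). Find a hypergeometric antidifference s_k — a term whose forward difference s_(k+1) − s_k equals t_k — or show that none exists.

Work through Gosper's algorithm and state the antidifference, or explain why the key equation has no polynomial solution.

no hypergeometric antidifference exists

Ratio r(k) = 2*(k + 1)/(k + 2).
Gosper form: A/B · C(k+1)/C(k) with A=2*k + 2, B=k + 2, C=1.
f must satisfy (2*k + 2)·f(k+1) − (k + 1)·f(k) = 1.
From deg A=1, deg B=1, deg C=0: d=-1.
Negative degree bound (-1): no f exists, t_k not Gosper-summable.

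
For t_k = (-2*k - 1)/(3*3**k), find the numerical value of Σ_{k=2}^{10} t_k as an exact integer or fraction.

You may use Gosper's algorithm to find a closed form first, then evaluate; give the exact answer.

r(k) = (2*k + 3)/(3*(2*k + 1)) after simplifying.
A = 1/3, B = 1, C = k + 1/2.
Need (1/3)·f(k+1) − (1)·f(k) = k + 1/2.
d = 1 from the (0,0,1) case.
A polynomial solution: f(k) = -3*(k + 1)/2.
Then R = B(k−1)f/C = -3*(k + 1)/(2*k + 1), so s_k = R(k)·t_k = (k + 1)/3**k.
s_(k+1) − s_k = (-2*k - 1)/(3*3**k) = t_k.
Σ_(k=2)^(10) t_k = s_(11) − s_(2) = 4/59049 − (1/3) = -19679/59049.

Σ = -19679/59049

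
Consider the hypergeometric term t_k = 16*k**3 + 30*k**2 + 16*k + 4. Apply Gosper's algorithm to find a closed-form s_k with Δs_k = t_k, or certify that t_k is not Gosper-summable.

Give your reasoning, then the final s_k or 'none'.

r(k) = (8*k**3 + 39*k**2 + 62*k + 33)/(8*k**3 + 15*k**2 + 8*k + 2) after simplifying.
So A=1 and B=1, with C=k**3 + 15*k**2/8 + k + 1/4.
Solve (1)·f(k+1) − (1)·f(k) = k**3 + 15*k**2/8 + k + 1/4.
Degrees (0,0,3) ⇒ d ≤ 4.
Match coefficients ⇒ f(k) = k*(4*k**3 + 2*k**2 - 3*k + 1)/16.
So s_k = (B(k−1)f/C)·t_k = (k*(4*k**3 + 2*k**2 - 3*k + 1)/(2*(8*k**3 + 15*k**2 + 8*k + 2)))·t_k = k*(4*k**3 + 2*k**2 - 3*k + 1).
Check: Δs_k = 16*k**3 + 30*k**2 + 16*k + 4. ✓

s_k = k*(4*k**3 + 2*k**2 - 3*k + 1)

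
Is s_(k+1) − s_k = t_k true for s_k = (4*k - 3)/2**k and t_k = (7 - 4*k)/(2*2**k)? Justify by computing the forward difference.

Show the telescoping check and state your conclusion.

s_(k+1) = (4*k + 1)/(2*2**k)
s_(k+1) − s_k = (7 - 4*k)/(2*2**k)
(s_(k+1) − s_k) − t_k = 0

Valid: the claim telescopes to t_k.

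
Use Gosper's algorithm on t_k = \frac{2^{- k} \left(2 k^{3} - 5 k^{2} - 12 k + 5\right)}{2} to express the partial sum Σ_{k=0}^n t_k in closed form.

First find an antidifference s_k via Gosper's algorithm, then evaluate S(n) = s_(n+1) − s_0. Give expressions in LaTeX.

S(n) = 2^{- n - 1} \left(2^{n + 3} - 2 n^{3} - 7 n^{2} - 4 n - 3\right)

Compute t_(k+1)/t_k: get (2*k**3 + k**2 - 16*k - 10)/(2*(2*k**3 - 5*k**2 - 12*k + 5)).
So A=1/2 and B=1, with C=k**3 - 5*k**2/2 - 6*k + 5/2.
Set up (1/2)·f(k+1) − (1)·f(k) − (k**3 - 5*k**2/2 - 6*k + 5/2) = 0.
deg f ≤ 3 (via 0,0,3).
Coefficient equations give f(k) = -(k + 2)*(2*k**2 - 3*k + 2).
Then R = B(k−1)f/C = -2*(k + 2)*(2*k**2 - 3*k + 2)/(2*k**3 - 5*k**2 - 12*k + 5), so s_k = R(k)·t_k = (-2*k**3 - k**2 + 4*k - 4)/2**k.
Verify: (2*k**3 - 5*k**2 - 12*k + 5)/(2*2**k) matches t_k.
s_(n+1) = 2**(-n - 1)*(-2*n**3 - 7*n**2 - 4*n - 3) and s_(0) = -4, so S(n) = 2**(-n - 1)*(2**(n + 3) - 2*n**3 - 7*n**2 - 4*n - 3).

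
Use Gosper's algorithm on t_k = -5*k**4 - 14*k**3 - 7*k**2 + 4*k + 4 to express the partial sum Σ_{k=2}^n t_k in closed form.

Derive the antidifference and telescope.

S(n) = -n**5 - 6*n**4 - 11*n**3 - 5*n**2 + 5*n + 18

t_(k+1)/t_k = (5*k**4 + 34*k**3 + 79*k**2 + 72*k + 18)/(5*k**4 + 14*k**3 + 7*k**2 - 4*k - 4).
A = 1, B = 1, C = k**4 + 14*k**3/5 + 7*k**2/5 - 4*k/5 - 4/5.
Need (1)·f(k+1) − (1)·f(k) = k**4 + 14*k**3/5 + 7*k**2/5 - 4*k/5 - 4/5.
deg f ≤ 5 (via 0,0,4).
Solve for f: f(k) = k*(k**4 + k**3 - 3*k**2 - 2*k - 1)/5 (degree 5 ≤ 5).
So s_k = (B(k−1)f/C)·t_k = (k*(k**4 + k**3 - 3*k**2 - 2*k - 1)/((k + 2)*(5*k**3 + 4*k**2 - k - 2)))·t_k = k*(-k**4 - k**3 + 3*k**2 + 2*k + 1).
Verify: -5*k**4 - 14*k**3 - 7*k**2 + 4*k + 4 matches t_k.
Telescope: S(n) = s_(n+1) − s_(2) = -n**5 - 6*n**4 - 11*n**3 - 5*n**2 + 5*n + 4 − (-14) = -n**5 - 6*n**4 - 11*n**3 - 5*n**2 + 5*n + 18.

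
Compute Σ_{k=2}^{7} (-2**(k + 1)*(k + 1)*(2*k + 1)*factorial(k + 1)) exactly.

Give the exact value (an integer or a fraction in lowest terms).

The ratio is (k + 2)**2*(4*k + 6)/((k + 1)*(2*k + 1)).
So A=2*k + 4 and B=1, with C=k**2 + 3*k/2 + 1/2.
f must satisfy (2*k + 4)·f(k+1) − (1)·f(k) = k**2 + 3*k/2 + 1/2.
Bound: deg f ≤ 1.
Solving with deg f ≤ 1: f(k) = (k - 1)/2.
R(k) = B(k−1)·f(k)/C(k) = (k - 1)/((k + 1)*(2*k + 1)); s_k = R·t_k = -2**(k + 1)*(k - 1)*factorial(k + 1).
Verify: -2**(k + 1)*(k + 1)*(2*k + 1)*factorial(k + 1) matches t_k.
Σ_(k=2)^(7) t_k = s_(8) − s_(2) = -1300561920 − (-48) = -1300561872.

Σ = -1300561872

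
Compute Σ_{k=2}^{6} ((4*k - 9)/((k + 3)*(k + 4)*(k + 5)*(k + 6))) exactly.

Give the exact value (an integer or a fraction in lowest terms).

Σ = 41/9240

Step 1: r(k) = (k + 3)*(4*k - 5)/((k + 7)*(4*k - 9)).
Normal form (A,B,C) = (k + 3, k + 7, k - 9/4).
Need (k + 3)·f(k+1) − (k + 6)·f(k) = k - 9/4.
d = 3 from the (1,1,1) case.
A polynomial solution: f(k) = -k*(k**2 + 12*k + 167)/240.
R(k) = B(k−1)·f(k)/C(k) = -k*(k + 6)*(k**2 + 12*k + 167)/(60*(4*k - 9)); s_k = R·t_k = k*(-k**2 - 12*k - 167)/(60*(k + 3)*(k + 4)*(k + 5)).
s_(k+1) − s_k = (4*k - 9)/(k**4 + 18*k**3 + 119*k**2 + 342*k + 360) = t_k.
Σ_(k=2)^(6) t_k = s_(7) − s_(2) = -7/264 − (-13/420) = 41/9240.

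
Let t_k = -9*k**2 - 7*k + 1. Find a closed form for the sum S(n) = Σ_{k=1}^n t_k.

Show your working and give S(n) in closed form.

S(n) = n*(-3*n**2 - 8*n - 4)

The ratio is (9*k**2 + 25*k + 15)/(9*k**2 + 7*k - 1).
So A=1 and B=1, with C=k**2 + 7*k/9 - 1/9.
Set up (1)·f(k+1) − (1)·f(k) − (k**2 + 7*k/9 - 1/9) = 0.
d = 3 from the (0,0,2) case.
Solving with deg f ≤ 3: f(k) = k*(3*k**2 - k - 3)/9.
So s_k = (B(k−1)f/C)·t_k = (k*(3*k**2 - k - 3)/(9*k**2 + 7*k - 1))·t_k = k*(-3*k**2 + k + 3).
Check: Δs_k = -9*k**2 - 7*k + 1. ✓
s_(n+1) = -3*n**3 - 8*n**2 - 4*n + 1 and s_(1) = 1, so S(n) = n*(-3*n**2 - 8*n - 4).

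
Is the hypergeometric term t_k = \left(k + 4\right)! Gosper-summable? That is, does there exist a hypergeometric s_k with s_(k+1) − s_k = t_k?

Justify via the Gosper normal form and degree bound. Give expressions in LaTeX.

t_(k+1)/t_k = k + 5.
A = k + 5, B = 1, C = 1.
f must satisfy (k + 5)·f(k+1) − (1)·f(k) = 1.
Bound: deg f ≤ -1.
Bound -1 < 0, so the key equation has no polynomial solution.

No — negative degree bound, so no certificate f.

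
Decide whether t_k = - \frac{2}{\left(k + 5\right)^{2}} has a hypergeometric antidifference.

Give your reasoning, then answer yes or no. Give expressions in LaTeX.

Compute t_(k+1)/t_k: get (k + 5)**2/(k + 6)**2.
A = k**2 + 10*k + 25, B = k**2 + 12*k + 36, C = 1.
Solve (k**2 + 10*k + 25)·f(k+1) − (k**2 + 10*k + 25)·f(k) = 1.
deg f ≤ 0 (via 2,2,0).
f = c0 ⇒ A·f(k+1) − B(k−1)·f(k) − C = -1. The system {-1 = 0} is inconsistent; no antidifference.

No. Not Gosper-summable.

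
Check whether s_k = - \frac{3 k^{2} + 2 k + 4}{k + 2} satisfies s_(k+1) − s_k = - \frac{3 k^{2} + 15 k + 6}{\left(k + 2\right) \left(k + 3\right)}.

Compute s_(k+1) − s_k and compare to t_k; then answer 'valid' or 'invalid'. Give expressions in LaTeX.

s_(k+1) = (-3*k**2 - 8*k - 9)/(k + 3)
s_(k+1) − s_k = 3*(-k**2 - 5*k - 2)/(k**2 + 5*k + 6)
(s_(k+1) − s_k) − t_k = 0

valid (s_(k+1) − s_k reduces to t_k)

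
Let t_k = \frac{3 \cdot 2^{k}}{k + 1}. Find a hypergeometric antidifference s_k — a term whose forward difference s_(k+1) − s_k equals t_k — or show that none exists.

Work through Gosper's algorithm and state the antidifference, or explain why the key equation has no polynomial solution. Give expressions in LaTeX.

r(k) = 2*(k + 1)/(k + 2) after simplifying.
Take A(k)=2*k + 2, B(k)=k + 2, C(k)=1.
Key eq: (2*k + 2)·f(k+1) = (k + 1)·f(k) + (1).
d = -1 from the (1,1,0) case.
d = -1 < 0 ⇒ no nonzero polynomial f; not summable.

not Gosper-summable; s_k does not exist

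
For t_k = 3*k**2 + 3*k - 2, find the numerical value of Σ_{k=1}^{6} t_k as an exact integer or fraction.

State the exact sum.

Step 1: r(k) = (3*k**2 + 9*k + 4)/(3*k**2 + 3*k - 2).
Normal form (A,B,C) = (1, 1, k**2 + k - 2/3).
f must satisfy (1)·f(k+1) − (1)·f(k) = k**2 + k - 2/3.
Bound: deg f ≤ 3.
Coefficient equations give f(k) = k*(k**2 - 3)/3.
Then R = B(k−1)f/C = k*(k**2 - 3)/(3*k**2 + 3*k - 2), so s_k = R(k)·t_k = k*(k**2 - 3).
Δs = 3*k**2 + 3*k - 2, as required.
Sum = s_(7) − s_(1); s_(7) = 322, s_(1) = -2 ⇒ 324.

Σ = 324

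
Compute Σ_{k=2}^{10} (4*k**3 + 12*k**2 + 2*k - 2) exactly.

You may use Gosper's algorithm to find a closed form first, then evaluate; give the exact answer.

Σ = 16794

r(k) = (k + 2*(k + 1)**3 + 6*(k + 1)**2)/(2*k**3 + 6*k**2 + k - 1) after simplifying.
So A=1 and B=1, with C=k**3 + 3*k**2 + k/2 - 1/2.
Solve (1)·f(k+1) − (1)·f(k) = k**3 + 3*k**2 + k/2 - 1/2.
From deg A=0, deg B=0, deg C=3: d=4.
Match coefficients ⇒ f(k) = k*(k**3 + 2*k**2 - 4*k - 1)/4.
So s_k = (B(k−1)f/C)·t_k = (k*(k**3 + 2*k**2 - 4*k - 1)/(2*(2*k**3 + 6*k**2 + k - 1)))·t_k = k*(k**3 + 2*k**2 - 4*k - 1).
Check: Δs_k = 4*k**3 + 12*k**2 + 2*k - 2. ✓
Σ_(k=2)^(10) t_k = s_(11) − s_(2) = 16808 − (14) = 16794.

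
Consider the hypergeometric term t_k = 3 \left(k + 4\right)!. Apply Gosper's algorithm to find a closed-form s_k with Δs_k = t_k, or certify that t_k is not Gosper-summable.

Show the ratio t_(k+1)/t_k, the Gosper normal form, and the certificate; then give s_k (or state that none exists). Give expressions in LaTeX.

none (Gosper's algorithm certifies no s_k)

r(k) = k + 5 after simplifying.
A = k + 5, B = 1, C = 1.
Set up (k + 5)·f(k+1) − (1)·f(k) − (1) = 0.
From deg A=1, deg B=0, deg C=0: d=-1.
Bound -1 < 0, so the key equation has no polynomial solution.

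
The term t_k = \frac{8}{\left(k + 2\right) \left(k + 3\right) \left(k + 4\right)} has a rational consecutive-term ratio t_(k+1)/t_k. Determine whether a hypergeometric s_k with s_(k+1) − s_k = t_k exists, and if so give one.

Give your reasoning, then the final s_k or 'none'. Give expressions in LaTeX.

s_k = \frac{2 k \left(k + 5\right)}{3 \left(k + 2\right) \left(k + 3\right)}

The ratio is (k + 2)/(k + 5).
Gosper form: A/B · C(k+1)/C(k) with A=k + 2, B=k + 5, C=1.
Key eq: (k + 2)·f(k+1) = (k + 4)·f(k) + (1).
deg f ≤ 2 (via 1,1,0).
Solving with deg f ≤ 2: f(k) = k*(k + 5)/12.
Get s_k = R·t_k = 2*k*(k + 5)/(3*(k + 2)*(k + 3)) with R(k) = B(k−1)f(k)/C(k) = k*(k + 4)*(k + 5)/12.
Δs = 8/(k**3 + 9*k**2 + 26*k + 24), as required.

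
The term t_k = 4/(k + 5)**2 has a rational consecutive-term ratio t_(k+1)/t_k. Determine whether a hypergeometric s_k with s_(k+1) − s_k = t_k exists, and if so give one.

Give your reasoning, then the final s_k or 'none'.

none — t_k is not Gosper-summable

Ratio r(k) = (k + 5)**2/(k + 6)**2.
Take A(k)=k**2 + 10*k + 25, B(k)=k**2 + 12*k + 36, C(k)=1.
Set up (k**2 + 10*k + 25)·f(k+1) − (k**2 + 10*k + 25)·f(k) − (1) = 0.
deg f ≤ 0 (via 2,2,0).
f = c0 ⇒ A·f(k+1) − B(k−1)·f(k) − C = -1. The system {-1 = 0} is inconsistent; no antidifference.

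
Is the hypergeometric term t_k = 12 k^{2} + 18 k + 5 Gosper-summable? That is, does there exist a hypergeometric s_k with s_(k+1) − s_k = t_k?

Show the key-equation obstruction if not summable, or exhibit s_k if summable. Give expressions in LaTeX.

Yes. s_k = k \left(4 k^{2} + 3 k - 2\right).

Compute t_(k+1)/t_k: get (12*k**2 + 42*k + 35)/(12*k**2 + 18*k + 5).
Factor: A=1; B=1; C=k**2 + 3*k/2 + 5/12.
Need (1)·f(k+1) − (1)·f(k) = k**2 + 3*k/2 + 5/12.
d = 3 from the (0,0,2) case.
A polynomial solution: f(k) = k*(4*k**2 + 3*k - 2)/12.
Certificate R = B(k−1)f/C = k*(4*k**2 + 3*k - 2)/(12*k**2 + 18*k + 5) gives s_k = k*(4*k**2 + 3*k - 2).
Verify: 12*k**2 + 18*k + 5 matches t_k.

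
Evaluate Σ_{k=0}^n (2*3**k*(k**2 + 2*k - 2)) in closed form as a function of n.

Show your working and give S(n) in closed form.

S(n) = 3*3**n*n**2 + 3*3**n*n - 6*3**n + 2

t_(k+1)/t_k = 3*(2*k + (k + 1)**2)/(k**2 + 2*k - 2).
A = 3, B = 1, C = k**2 + 2*k - 2.
Need (3)·f(k+1) − (1)·f(k) = k**2 + 2*k - 2.
Bound: deg f ≤ 2.
Match coefficients ⇒ f(k) = (k - 2)*(k + 1)/2.
R(k) = B(k−1)·f(k)/C(k) = (k - 2)*(k + 1)/(2*(k**2 + 2*k - 2)); s_k = R·t_k = 3**k*(k**2 - k - 2).
Δs = 2*3**k*(k**2 + 2*k - 2), as required.
Telescope: S(n) = s_(n+1) − s_(0) = 3**(n + 1)*(n**2 + n - 2) − (-2) = 3*3**n*n**2 + 3*3**n*n - 6*3**n + 2.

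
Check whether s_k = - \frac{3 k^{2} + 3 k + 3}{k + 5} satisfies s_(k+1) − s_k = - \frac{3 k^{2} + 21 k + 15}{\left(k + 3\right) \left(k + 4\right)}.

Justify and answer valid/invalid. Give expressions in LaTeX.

Invalid: residual \frac{42 \left(k^{2} + 5 k + 3\right)}{k^{4} + 18 k^{3} + 119 k^{2} + 342 k + 360} ≠ 0.

s_(k+1) = 3*(-k**2 - 3*k - 3)/(k + 6)
s_(k+1) − s_k = 3*(-k**2 - 11*k - 9)/(k**2 + 11*k + 30)
(s_(k+1) − s_k) − t_k = 42*(k**2 + 5*k + 3)/(k**4 + 18*k**3 + 119*k**2 + 342*k + 360)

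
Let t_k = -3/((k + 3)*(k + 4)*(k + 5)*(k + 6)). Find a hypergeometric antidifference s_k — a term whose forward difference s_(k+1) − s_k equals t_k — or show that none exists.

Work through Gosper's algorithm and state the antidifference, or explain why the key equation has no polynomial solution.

s_k = k*(-k**2 - 12*k - 47)/(60*(k + 3)*(k + 4)*(k + 5))

Ratio r(k) = (k + 3)/(k + 7).
A = k + 3, B = k + 7, C = 1.
Need (k + 3)·f(k+1) − (k + 6)·f(k) = 1.
From deg A=1, deg B=1, deg C=0: d=3.
Solve for f: f(k) = k*(k**2 + 12*k + 47)/180 (degree 3 ≤ 3).
Then R = B(k−1)f/C = k*(k + 6)*(k**2 + 12*k + 47)/180, so s_k = R(k)·t_k = k*(-k**2 - 12*k - 47)/(60*(k + 3)*(k + 4)*(k + 5)).
Check: Δs_k = -3/(k**4 + 18*k**3 + 119*k**2 + 342*k + 360). ✓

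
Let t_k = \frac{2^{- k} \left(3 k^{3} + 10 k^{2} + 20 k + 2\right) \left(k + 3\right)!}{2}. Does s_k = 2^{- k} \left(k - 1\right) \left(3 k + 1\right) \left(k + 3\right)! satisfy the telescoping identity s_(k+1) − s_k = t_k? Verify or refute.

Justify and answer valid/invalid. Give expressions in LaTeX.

s_(k+1) = k*(3*k + 4)*factorial(k + 4)/(2*2**k)
s_(k+1) − s_k = (3*k**3 + 10*k**2 + 20*k + 2)*factorial(k + 3)/(2*2**k)
(s_(k+1) − s_k) − t_k = 0

valid (s_(k+1) − s_k reduces to t_k)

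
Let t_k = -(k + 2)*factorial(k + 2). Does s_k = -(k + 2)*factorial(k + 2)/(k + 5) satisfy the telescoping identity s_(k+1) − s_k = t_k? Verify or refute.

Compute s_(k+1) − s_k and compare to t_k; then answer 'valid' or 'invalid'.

Invalid: residual 3*(k**2 + 7*k + 9)*factorial(k + 2)/((k + 5)*(k + 6)) ≠ 0.

s_(k+1) = -(k + 3)*factorial(k + 3)/(k + 6)
s_(k+1) − s_k = -(k**3 + 10*k**2 + 31*k + 33)*factorial(k + 2)/((k + 5)*(k + 6))
(s_(k+1) − s_k) − t_k = 3*(k**2 + 7*k + 9)*factorial(k + 2)/((k + 5)*(k + 6))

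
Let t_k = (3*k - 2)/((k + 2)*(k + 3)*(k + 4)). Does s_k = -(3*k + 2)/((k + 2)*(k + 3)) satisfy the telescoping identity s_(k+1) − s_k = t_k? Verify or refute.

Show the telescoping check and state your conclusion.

s_(k+1) = (-3*k - 5)/((k + 3)*(k + 4))
s_(k+1) − s_k = (3*k - 2)/(k**3 + 9*k**2 + 26*k + 24)
(s_(k+1) − s_k) − t_k = 0

valid (s_(k+1) − s_k reduces to t_k)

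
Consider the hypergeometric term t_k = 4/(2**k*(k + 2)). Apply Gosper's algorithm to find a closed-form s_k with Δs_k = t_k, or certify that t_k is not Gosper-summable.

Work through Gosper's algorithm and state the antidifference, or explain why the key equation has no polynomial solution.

no hypergeometric antidifference exists

Step 1: r(k) = (k + 2)/(2*(k + 3)).
Factor: A=k/2 + 1; B=k + 3; C=1.
Solve (k/2 + 1)·f(k+1) − (k + 2)·f(k) = 1.
deg f ≤ -1 (via 1,1,0).
deg f ≤ -1 is impossible — no certificate.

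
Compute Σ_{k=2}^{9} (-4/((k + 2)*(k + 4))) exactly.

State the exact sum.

Σ = -113/195

t_(k+1)/t_k = (k + 2)*(k + 4)/((k + 3)*(k + 5)).
Gosper form: A/B · C(k+1)/C(k) with A=k + 2, B=k + 5, C=k + 3.
Key eq: (k + 2)·f(k+1) = (k + 4)·f(k) + (k + 3).
From deg A=1, deg B=1, deg C=1: d=2.
Match coefficients ⇒ f(k) = k*(5*k + 13)/12.
Get s_k = R·t_k = k*(-5*k - 13)/(3*(k + 2)*(k + 3)) with R(k) = B(k−1)f(k)/C(k) = k*(k + 4)*(5*k + 13)/(12*(k + 3)).
Δs = -4/(k**2 + 6*k + 8), as required.
Σ_(k=2)^(9) t_k = s_(10) − s_(2) = -35/26 − (-23/30) = -113/195.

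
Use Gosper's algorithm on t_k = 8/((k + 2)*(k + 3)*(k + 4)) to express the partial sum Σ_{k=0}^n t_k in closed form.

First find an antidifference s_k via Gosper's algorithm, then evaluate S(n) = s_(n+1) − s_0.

Ratio r(k) = (k + 2)/(k + 5).
Gosper form: A/B · C(k+1)/C(k) with A=k + 2, B=k + 5, C=1.
Solve (k + 2)·f(k+1) − (k + 4)·f(k) = 1.
d = 2 from the (1,1,0) case.
Match coefficients ⇒ f(k) = k*(k + 5)/12.
So s_k = (B(k−1)f/C)·t_k = (k*(k + 4)*(k + 5)/12)·t_k = 2*k*(k + 5)/(3*(k + 2)*(k + 3)).
Verify: 8/(k**3 + 9*k**2 + 26*k + 24) matches t_k.
Telescope: S(n) = s_(n+1) − s_(0) = 2*(n**2 + 7*n + 6)/(3*(n**2 + 7*n + 12)) − (0) = 2*(n**2 + 7*n + 6)/(3*(n**2 + 7*n + 12)).

S(n) = 2*(n**2 + 7*n + 6)/(3*(n**2 + 7*n + 12))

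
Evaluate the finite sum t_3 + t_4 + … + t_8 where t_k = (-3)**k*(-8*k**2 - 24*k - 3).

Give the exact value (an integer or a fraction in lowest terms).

Step 1: r(k) = 3*(-8*k**2 - 40*k - 35)/(8*k**2 + 24*k + 3).
So A=-3 and B=1, with C=k**2 + 3*k + 3/8.
Set up (-3)·f(k+1) − (1)·f(k) − (k**2 + 3*k + 3/8) = 0.
Degrees (0,0,2) ⇒ d ≤ 2.
Coefficient equations give f(k) = -(2*k**2 + 3*k - 3)/8.
Certificate R = B(k−1)f/C = -(2*k**2 + 3*k - 3)/(8*k**2 + 24*k + 3) gives s_k = (-3)**k*(2*k**2 + 3*k - 3).
Verify: (-3)**k*(-8*k**2 - 24*k - 3) matches t_k.
Evaluate s at k=9 and k=3: -3661038 and -648; difference -3660390.

Σ = -3660390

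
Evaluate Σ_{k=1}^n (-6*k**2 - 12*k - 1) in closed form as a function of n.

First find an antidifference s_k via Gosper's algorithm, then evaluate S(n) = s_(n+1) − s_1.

Compute t_(k+1)/t_k: get (6*k**2 + 24*k + 19)/(6*k**2 + 12*k + 1).
Gosper form: A/B · C(k+1)/C(k) with A=1, B=1, C=k**2 + 2*k + 1/6.
Key eq: (1)·f(k+1) = (1)·f(k) + (k**2 + 2*k + 1/6).
deg f ≤ 3 (via 0,0,2).
Solving with deg f ≤ 3: f(k) = k*(2*k**2 + 3*k - 4)/6.
R(k) = B(k−1)·f(k)/C(k) = k*(2*k**2 + 3*k - 4)/(6*k**2 + 12*k + 1); s_k = R·t_k = k*(-2*k**2 - 3*k + 4).
Verify: -6*k**2 - 12*k - 1 matches t_k.
Σ_(k=1)^n t_k = s_(n+1) − s_(1) = (-2*n**3 - 9*n**2 - 8*n - 1) − (-1), i.e. n*(-2*n**2 - 9*n - 8).

S(n) = n*(-2*n**2 - 9*n - 8)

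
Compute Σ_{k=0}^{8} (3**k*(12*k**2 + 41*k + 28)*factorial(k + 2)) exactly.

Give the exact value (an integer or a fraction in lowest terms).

r(k) = 3*(12*k**3 + 101*k**2 + 276*k + 243)/(12*k**2 + 41*k + 28) after simplifying.
Normal form (A,B,C) = (3*k + 9, 1, k**2 + 41*k/12 + 7/3).
Set up (3*k + 9)·f(k+1) − (1)·f(k) − (k**2 + 41*k/12 + 7/3) = 0.
Degrees (1,0,2) ⇒ d ≤ 1.
Match coefficients ⇒ f(k) = (4*k - 1)/12.
R(k) = B(k−1)·f(k)/C(k) = (4*k - 1)/(12*k**2 + 41*k + 28); s_k = R·t_k = 3**k*(4*k - 1)*factorial(k + 2).
s_(k+1) − s_k = 3**k*(12*k**2 + 41*k + 28)*factorial(k + 2) = t_k.
Evaluate s at k=9 and k=0: 27498883104000 and -2; difference 27498883104002.

Σ = 27498883104002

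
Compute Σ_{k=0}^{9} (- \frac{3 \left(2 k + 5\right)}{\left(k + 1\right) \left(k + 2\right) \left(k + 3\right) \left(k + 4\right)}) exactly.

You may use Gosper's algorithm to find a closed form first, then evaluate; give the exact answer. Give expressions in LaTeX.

Σ = -140/143

Step 1: r(k) = (k + 1)*(2*k + 7)/((k + 5)*(2*k + 5)).
So A=k + 1 and B=k + 5, with C=k + 5/2.
Key eq: (k + 1)·f(k+1) = (k + 4)·f(k) + (k + 5/2).
deg f ≤ 3 (via 1,1,1).
Solving with deg f ≤ 3: f(k) = k*(k + 2)*(k + 4)/6.
R(k) = B(k−1)·f(k)/C(k) = k*(k + 2)*(k + 4)**2/(3*(2*k + 5)); s_k = R·t_k = k*(-k - 4)/(k**2 + 4*k + 3).
s_(k+1) − s_k = 3*(-2*k - 5)/(k**4 + 10*k**3 + 35*k**2 + 50*k + 24) = t_k.
Σ_(k=0)^(9) t_k = s_(10) − s_(0) = -140/143 − (0) = -140/143.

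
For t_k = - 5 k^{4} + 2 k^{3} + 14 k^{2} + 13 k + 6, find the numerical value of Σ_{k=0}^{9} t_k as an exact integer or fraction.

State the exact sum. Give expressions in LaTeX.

Σ = -67980

Step 1: r(k) = (5*k**4 + 18*k**3 + 10*k**2 - 27*k - 30)/(5*k**4 - 2*k**3 - 14*k**2 - 13*k - 6).
Normal form (A,B,C) = (1, 1, k**4 - 2*k**3/5 - 14*k**2/5 - 13*k/5 - 6/5).
Solve (1)·f(k+1) − (1)·f(k) = k**4 - 2*k**3/5 - 14*k**2/5 - 13*k/5 - 6/5.
From deg A=0, deg B=0, deg C=4: d=5.
Coefficient equations give f(k) = k*(k + 1)*(k**3 - 4*k**2 + 2*k - 2)/5.
R(k) = B(k−1)·f(k)/C(k) = k*(k**3 - 4*k**2 + 2*k - 2)/(5*k**3 - 7*k**2 - 7*k - 6); s_k = R·t_k = k*(-k**4 + 3*k**3 + 2*k**2 + 2).
s_(k+1) − s_k = -5*k**4 + 2*k**3 + 14*k**2 + 13*k + 6 = t_k.
Sum = s_(10) − s_(0); s_(10) = -67980, s_(0) = 0 ⇒ -67980.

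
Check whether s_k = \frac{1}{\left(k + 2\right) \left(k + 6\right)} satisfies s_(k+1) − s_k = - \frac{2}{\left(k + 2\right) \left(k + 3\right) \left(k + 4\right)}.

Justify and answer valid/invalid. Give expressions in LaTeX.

Invalid: residual \frac{3 \left(3 k + 16\right)}{k^{5} + 22 k^{4} + 185 k^{3} + 740 k^{2} + 1404 k + 1008} ≠ 0.

s_(k+1) = 1/((k + 3)*(k + 7))
s_(k+1) − s_k = (-2*k - 9)/(k**4 + 18*k**3 + 113*k**2 + 288*k + 252)
(s_(k+1) − s_k) − t_k = 3*(3*k + 16)/(k**5 + 22*k**4 + 185*k**3 + 740*k**2 + 1404*k + 1008)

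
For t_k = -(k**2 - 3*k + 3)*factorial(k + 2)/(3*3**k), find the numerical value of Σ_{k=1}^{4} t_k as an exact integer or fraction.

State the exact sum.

t_(k+1)/t_k = -(k + 3)*(3*k - (k + 1)**2)/(3*k**2 - 9*k + 9).
Gosper form: A/B · C(k+1)/C(k) with A=k/3 + 1, B=1, C=k**2 - 3*k + 3.
Key eq: (k/3 + 1)·f(k+1) = (1)·f(k) + (k**2 - 3*k + 3).
Bound: deg f ≤ 1.
A polynomial solution: f(k) = 3*(k - 4).
Then R = B(k−1)f/C = 3*(k - 4)/(k**2 - 3*k + 3), so s_k = R(k)·t_k = -(k - 4)*factorial(k + 2)/3**k.
Verify: -(k**2 - 3*k + 3)*factorial(k + 2)/(3*3**k) matches t_k.
Telescoping: Σ = s_(5) − s_(1) = -560/27 − (6) = -722/27.

Σ = -722/27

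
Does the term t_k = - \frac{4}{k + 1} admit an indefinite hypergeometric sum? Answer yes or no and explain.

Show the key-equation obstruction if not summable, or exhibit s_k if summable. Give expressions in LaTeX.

No — t_k has no hypergeometric antidifference.

t_(k+1)/t_k = (k + 1)/(k + 2).
Gosper form: A/B · C(k+1)/C(k) with A=k + 1, B=k + 2, C=1.
Set up (k + 1)·f(k+1) − (k + 1)·f(k) − (1) = 0.
deg f ≤ 0 (via 1,1,0).
Generic f = c0 gives residual -1; -1 = 0 cannot hold, so t_k is not Gosper-summable.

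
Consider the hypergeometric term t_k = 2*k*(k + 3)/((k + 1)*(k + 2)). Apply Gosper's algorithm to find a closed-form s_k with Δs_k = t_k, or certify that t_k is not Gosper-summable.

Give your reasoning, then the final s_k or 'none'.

s_k = 2*k*(k - 1)/(k + 1)

r(k) = (k + 1)**2*(k + 4)/(k*(k + 3)**2) after simplifying.
Factor: A=k + 1; B=k + 3; C=k**2 + 3*k.
Need (k + 1)·f(k+1) − (k + 2)·f(k) = k**2 + 3*k.
Bound: deg f ≤ 2.
Coefficient equations give f(k) = k*(k - 1).
Certificate R = B(k−1)f/C = (k - 1)*(k + 2)/(k + 3) gives s_k = 2*k*(k - 1)/(k + 1).
s_(k+1) − s_k = 2*k*(k + 3)/(k**2 + 3*k + 2) = t_k.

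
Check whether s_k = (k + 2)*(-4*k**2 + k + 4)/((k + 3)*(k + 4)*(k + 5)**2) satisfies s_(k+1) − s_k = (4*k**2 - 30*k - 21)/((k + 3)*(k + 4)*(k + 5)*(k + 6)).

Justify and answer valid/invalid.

s_(k+1) = (k + 3)*(k - 4*(k + 1)**2 + 5)/((k + 4)*(k + 5)*(k + 6)**2)
s_(k+1) − s_k = (4*k**4 - 10*k**3 - 270*k**2 - 588*k - 243)/(k**6 + 29*k**5 + 347*k**4 + 2191*k**3 + 7692*k**2 + 14220*k + 10800)
(s_(k+1) − s_k) − t_k = 3*(-8*k**3 - 13*k**2 + 181*k + 129)/(k**6 + 29*k**5 + 347*k**4 + 2191*k**3 + 7692*k**2 + 14220*k + 10800)

Invalid: residual 3*(-8*k**3 - 13*k**2 + 181*k + 129)/(k**6 + 29*k**5 + 347*k**4 + 2191*k**3 + 7692*k**2 + 14220*k + 10800) ≠ 0.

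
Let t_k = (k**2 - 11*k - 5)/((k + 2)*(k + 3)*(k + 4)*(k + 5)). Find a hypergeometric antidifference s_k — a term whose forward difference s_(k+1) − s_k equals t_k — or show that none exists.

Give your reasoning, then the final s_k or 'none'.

s_k = k*(-k**2 - 17*k - 2)/(8*(k + 2)*(k + 3)*(k + 4))

t_(k+1)/t_k = (k + 2)*(11*k - (k + 1)**2 + 16)/((k + 6)*(-k**2 + 11*k + 5)).
A = k + 2, B = k + 6, C = k**2 - 11*k - 5.
Solve (k + 2)·f(k+1) − (k + 5)·f(k) = k**2 - 11*k - 5.
deg f ≤ 3 (via 1,1,2).
Match coefficients ⇒ f(k) = -k*(k**2 + 17*k + 2)/8.
R(k) = B(k−1)·f(k)/C(k) = -k*(k + 5)*(k**2 + 17*k + 2)/(8*(k**2 - 11*k - 5)); s_k = R·t_k = k*(-k**2 - 17*k - 2)/(8*(k + 2)*(k + 3)*(k + 4)).
s_(k+1) − s_k = (k**2 - 11*k - 5)/(k**4 + 14*k**3 + 71*k**2 + 154*k + 120) = t_k.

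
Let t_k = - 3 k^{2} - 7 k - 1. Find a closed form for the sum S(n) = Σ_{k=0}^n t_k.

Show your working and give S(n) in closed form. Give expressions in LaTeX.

t_(k+1)/t_k = (3*k**2 + 13*k + 11)/(3*k**2 + 7*k + 1).
Take A(k)=1, B(k)=1, C(k)=k**2 + 7*k/3 + 1/3.
f must satisfy (1)·f(k+1) − (1)·f(k) = k**2 + 7*k/3 + 1/3.
Degrees (0,0,2) ⇒ d ≤ 3.
Solving with deg f ≤ 3: f(k) = k*(k**2 + 2*k - 2)/3.
Certificate R = B(k−1)f/C = k*(k**2 + 2*k - 2)/(3*k**2 + 7*k + 1) gives s_k = k*(-k**2 - 2*k + 2).
Δs = -3*k**2 - 7*k - 1, as required.
Telescope: S(n) = s_(n+1) − s_(0) = -n**3 - 5*n**2 - 5*n - 1 − (0) = -n**3 - 5*n**2 - 5*n - 1.

S(n) = - n^{3} - 5 n^{2} - 5 n - 1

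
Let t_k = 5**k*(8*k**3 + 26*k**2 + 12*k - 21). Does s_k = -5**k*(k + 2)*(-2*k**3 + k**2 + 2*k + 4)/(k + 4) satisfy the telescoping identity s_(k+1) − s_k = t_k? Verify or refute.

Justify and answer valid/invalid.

Invalid: residual 5**k*(-16*k**4 - 112*k**3 - 234*k**2 - 58*k + 160)/(k**2 + 9*k + 20) ≠ 0.

s_(k+1) = 5**(k + 1)*(2*k**4 + 11*k**3 + 17*k**2 + k - 15)/(k + 5)
s_(k+1) − s_k = 5**k*(8*k**5 + 82*k**4 + 294*k**3 + 373*k**2 - 7*k - 260)/(k**2 + 9*k + 20)
(s_(k+1) − s_k) − t_k = 5**k*(-16*k**4 - 112*k**3 - 234*k**2 - 58*k + 160)/(k**2 + 9*k + 20)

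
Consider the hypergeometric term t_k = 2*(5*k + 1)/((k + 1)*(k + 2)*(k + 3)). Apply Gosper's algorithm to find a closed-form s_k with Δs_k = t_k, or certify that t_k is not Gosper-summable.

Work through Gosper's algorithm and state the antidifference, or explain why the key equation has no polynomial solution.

Compute t_(k+1)/t_k: get (k + 1)*(5*k + 6)/((k + 4)*(5*k + 1)).
A = k + 1, B = k + 4, C = k + 1/5.
Set up (k + 1)·f(k+1) − (k + 3)·f(k) − (k + 1/5) = 0.
From deg A=1, deg B=1, deg C=1: d=2.
Solving with deg f ≤ 2: f(k) = k*(3*k - 1)/10.
Certificate R = B(k−1)f/C = k*(k + 3)*(3*k - 1)/(2*(5*k + 1)) gives s_k = k*(3*k - 1)/((k + 1)*(k + 2)).
Check: Δs_k = 2*(5*k + 1)/(k**3 + 6*k**2 + 11*k + 6). ✓

s_k = k*(3*k - 1)/((k + 1)*(k + 2))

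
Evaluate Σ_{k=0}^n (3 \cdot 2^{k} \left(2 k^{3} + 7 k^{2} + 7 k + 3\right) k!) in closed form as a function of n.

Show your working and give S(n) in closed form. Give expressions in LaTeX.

The ratio is 2*(2*k**4 + 15*k**3 + 40*k**2 + 46*k + 19)/(2*k**3 + 7*k**2 + 7*k + 3).
Gosper form: A/B · C(k+1)/C(k) with A=2*k + 2, B=1, C=k**3 + 7*k**2/2 + 7*k/2 + 3/2.
Solve (2*k + 2)·f(k+1) − (1)·f(k) = k**3 + 7*k**2/2 + 7*k/2 + 3/2.
Degrees (1,0,3) ⇒ d ≤ 2.
Match coefficients ⇒ f(k) = (k**2 + k - 1)/2.
So s_k = (B(k−1)f/C)·t_k = ((k**2 + k - 1)/(2*k**3 + 7*k**2 + 7*k + 3))·t_k = 3*2**k*(k**2 + k - 1)*factorial(k).
Verify: 3*2**k*(2*k**3 + 7*k**2 + 7*k + 3)*factorial(k) matches t_k.
Telescope: S(n) = s_(n+1) − s_(0) = 6*2**n*(n**2 + 3*n + 1)*factorial(n + 1) − (-3) = 6*2**n*n**3*factorial(n) + 24*2**n*n**2*factorial(n) + 24*2**n*n*factorial(n) + 6*2**n*factorial(n) + 3.

S(n) = 6 \cdot 2^{n} n^{3} n! + 24 \cdot 2^{n} n^{2} n! + 24 \cdot 2^{n} n n! + 6 \cdot 2^{n} n! + 3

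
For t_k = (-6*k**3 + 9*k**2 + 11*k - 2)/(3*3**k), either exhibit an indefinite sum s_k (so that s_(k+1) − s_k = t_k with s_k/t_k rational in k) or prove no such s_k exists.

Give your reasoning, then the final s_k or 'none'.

t_(k+1)/t_k = (6*k**3 + 9*k**2 - 11*k - 12)/(3*(6*k**3 - 9*k**2 - 11*k + 2)).
Gosper form: A/B · C(k+1)/C(k) with A=1/3, B=1, C=k**3 - 3*k**2/2 - 11*k/6 + 1/3.
Solve (1/3)·f(k+1) − (1)·f(k) = k**3 - 3*k**2/2 - 11*k/6 + 1/3.
deg f ≤ 3 (via 0,0,3).
Coefficient equations give f(k) = -(k + 1)*(3*k**2 - 3*k + 2)/2.
Then R = B(k−1)f/C = -3*(k + 1)*(3*k**2 - 3*k + 2)/(6*k**3 - 9*k**2 - 11*k + 2), so s_k = R(k)·t_k = (3*k**3 - k + 2)/3**k.
Check: Δs_k = (-6*k**3 + 9*k**2 + 11*k - 2)/(3*3**k). ✓

s_k = (3*k**3 - k + 2)/3**k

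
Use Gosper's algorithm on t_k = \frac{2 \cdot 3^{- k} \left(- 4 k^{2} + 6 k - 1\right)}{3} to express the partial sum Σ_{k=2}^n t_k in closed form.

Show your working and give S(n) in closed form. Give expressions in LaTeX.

S(n) = 2 \cdot 3^{- n - 2} \left(- 7 \cdot 3^{n} + 6 n^{2} + 9 n + 6\right)

r(k) = (4*k**2 + 2*k - 1)/(3*(4*k**2 - 6*k + 1)) after simplifying.
Normal form (A,B,C) = (1/3, 1, k**2 - 3*k/2 + 1/4).
f must satisfy (1/3)·f(k+1) − (1)·f(k) = k**2 - 3*k/2 + 1/4.
d = 2 from the (0,0,2) case.
A polynomial solution: f(k) = -3*(2*k**2 - k + 1)/4.
Get s_k = R·t_k = 2*(2*k**2 - k + 1)/3**k with R(k) = B(k−1)f(k)/C(k) = -3*(2*k**2 - k + 1)/(4*k**2 - 6*k + 1).
Verify: 2*(-4*k**2 + 6*k - 1)/(3*3**k) matches t_k.
s_(n+1) = 2*3**(-n - 1)*(2*n**2 + 3*n + 2) and s_(2) = 14/9, so S(n) = 2*3**(-n - 2)*(-7*3**n + 6*n**2 + 9*n + 6).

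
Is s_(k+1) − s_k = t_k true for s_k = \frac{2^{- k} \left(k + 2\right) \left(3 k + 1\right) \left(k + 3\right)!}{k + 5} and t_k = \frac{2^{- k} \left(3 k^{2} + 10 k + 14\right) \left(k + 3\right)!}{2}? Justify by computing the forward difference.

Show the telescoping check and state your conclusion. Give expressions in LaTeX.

s_(k+1) = (k + 3)*(3*k + 4)*factorial(k + 4)/(2*2**k*(k + 6))
s_(k+1) − s_k = (3*k**4 + 34*k**3 + 139*k**2 + 280*k + 216)*factorial(k + 3)/(2*2**k*(k + 5)*(k + 6))
(s_(k+1) − s_k) − t_k = -3*(3*k**3 + 25*k**2 + 58*k + 68)*factorial(k + 3)/(2*2**k*(k + 5)*(k + 6))

Invalid: residual - \frac{3 \cdot 2^{- k} \left(3 k^{3} + 25 k^{2} + 58 k + 68\right) \left(k + 3\right)!}{2 \left(k + 5\right) \left(k + 6\right)} ≠ 0.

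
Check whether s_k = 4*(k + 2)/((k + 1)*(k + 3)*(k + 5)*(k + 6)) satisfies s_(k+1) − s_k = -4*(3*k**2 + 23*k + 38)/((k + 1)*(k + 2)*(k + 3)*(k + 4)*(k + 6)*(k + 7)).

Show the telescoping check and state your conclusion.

Invalid: residual 12*(4*k**2 + 27*k + 41)/(k**7 + 28*k**6 + 322*k**5 + 1960*k**4 + 6769*k**3 + 13132*k**2 + 13068*k + 5040) ≠ 0.

s_(k+1) = 4*(k + 3)/((k + 2)*(k + 4)*(k + 6)*(k + 7))
s_(k+1) − s_k = 4*(-3*k**3 - 26*k**2 - 72*k - 67)/(k**7 + 28*k**6 + 322*k**5 + 1960*k**4 + 6769*k**3 + 13132*k**2 + 13068*k + 5040)
(s_(k+1) − s_k) − t_k = 12*(4*k**2 + 27*k + 41)/(k**7 + 28*k**6 + 322*k**5 + 1960*k**4 + 6769*k**3 + 13132*k**2 + 13068*k + 5040)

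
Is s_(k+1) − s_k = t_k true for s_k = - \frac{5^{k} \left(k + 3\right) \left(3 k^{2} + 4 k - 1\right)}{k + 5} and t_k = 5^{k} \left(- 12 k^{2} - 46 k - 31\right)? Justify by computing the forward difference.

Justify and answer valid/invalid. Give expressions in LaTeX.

s_(k+1) = -5**(k + 1)*(k + 4)*(4*k + 3*(k + 1)**2 + 3)/(k + 6)
s_(k+1) − s_k = 5**k*(-12*k**4 - 154*k**3 - 691*k**2 - 1207*k - 618)/(k**2 + 11*k + 30)
(s_(k+1) − s_k) − t_k = 5**k*(24*k**3 + 206*k**2 + 514*k + 312)/(k**2 + 11*k + 30)

Invalid: residual \frac{5^{k} \left(24 k^{3} + 206 k^{2} + 514 k + 312\right)}{k^{2} + 11 k + 30} ≠ 0.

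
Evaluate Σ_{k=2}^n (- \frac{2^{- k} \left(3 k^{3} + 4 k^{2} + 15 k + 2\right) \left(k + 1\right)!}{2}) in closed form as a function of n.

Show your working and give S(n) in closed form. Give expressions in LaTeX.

The ratio is (3*k**4 + 19*k**3 + 58*k**2 + 88*k + 48)/(2*(3*k**3 + 4*k**2 + 15*k + 2)).
A = k/2 + 1, B = 1, C = k**3 + 4*k**2/3 + 5*k + 2/3.
Need (k/2 + 1)·f(k+1) − (1)·f(k) = k**3 + 4*k**2/3 + 5*k + 2/3.
d = 2 from the (1,0,3) case.
Solving with deg f ≤ 2: f(k) = 2*(3*k**2 - 2*k + 2)/3.
So s_k = (B(k−1)f/C)·t_k = (2*(3*k**2 - 2*k + 2)/(3*k**3 + 4*k**2 + 15*k + 2))·t_k = -(3*k**2 - 2*k + 2)*factorial(k + 1)/2**k.
Δs = -(3*k**3 + 4*k**2 + 15*k + 2)*factorial(k + 1)/(2*2**k), as required.
s_(n+1) = -2**(-n - 1)*(3*n**2 + 4*n + 3)*factorial(n + 2) and s_(2) = -15, so S(n) = (30*2**n - 3*n**4*factorial(n) - 13*n**3*factorial(n) - 21*n**2*factorial(n) - 17*n*factorial(n) - 6*factorial(n))/(2*2**n).

S(n) = \frac{2^{- n} \left(30 \cdot 2^{n} - 3 n^{4} n! - 13 n^{3} n! - 21 n^{2} n! - 17 n n! - 6 n!\right)}{2}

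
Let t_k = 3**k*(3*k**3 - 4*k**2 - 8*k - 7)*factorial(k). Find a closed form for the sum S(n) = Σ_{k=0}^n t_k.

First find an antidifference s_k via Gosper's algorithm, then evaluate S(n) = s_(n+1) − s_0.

The ratio is 3*(3*k**4 + 8*k**3 - 2*k**2 - 23*k - 16)/(3*k**3 - 4*k**2 - 8*k - 7).
Factor: A=3*k + 3; B=1; C=k**3 - 4*k**2/3 - 8*k/3 - 7/3.
f must satisfy (3*k + 3)·f(k+1) − (1)·f(k) = k**3 - 4*k**2/3 - 8*k/3 - 7/3.
d = 2 from the (1,0,3) case.
A polynomial solution: f(k) = (k**2 - 4*k + 1)/3.
Certificate R = B(k−1)f/C = (k**2 - 4*k + 1)/(3*k**3 - 4*k**2 - 8*k - 7) gives s_k = 3**k*(k**2 - 4*k + 1)*factorial(k).
Verify: 3**k*(3*k**3 - 4*k**2 - 8*k - 7)*factorial(k) matches t_k.
Σ_(k=0)^n t_k = s_(n+1) − s_(0) = (3**(n + 1)*(n**2 - 2*n - 2)*factorial(n + 1)) − (1), i.e. 3*3**n*n**3*factorial(n) - 3*3**n*n**2*factorial(n) - 12*3**n*n*factorial(n) - 6*3**n*factorial(n) - 1.

S(n) = 3*3**n*n**3*factorial(n) - 3*3**n*n**2*factorial(n) - 12*3**n*n*factorial(n) - 6*3**n*factorial(n) - 1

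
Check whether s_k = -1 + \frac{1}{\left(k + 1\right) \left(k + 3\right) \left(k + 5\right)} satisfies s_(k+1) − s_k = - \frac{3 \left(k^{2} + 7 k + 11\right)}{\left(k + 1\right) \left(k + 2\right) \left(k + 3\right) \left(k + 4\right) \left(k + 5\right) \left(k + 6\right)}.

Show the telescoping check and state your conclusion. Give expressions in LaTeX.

valid (s_(k+1) − s_k reduces to t_k)

s_(k+1) = -1 + 1/((k + 2)*(k + 4)*(k + 6))
s_(k+1) − s_k = 1/((k + 2)*(k + 4)*(k + 6)) - 1/((k + 1)*(k + 3)*(k + 5))
(s_(k+1) − s_k) − t_k = 0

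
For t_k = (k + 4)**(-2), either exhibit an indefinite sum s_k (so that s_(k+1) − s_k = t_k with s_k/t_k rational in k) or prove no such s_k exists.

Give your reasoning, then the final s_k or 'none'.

t_(k+1)/t_k = (k + 4)**2/(k + 5)**2.
A = k**2 + 8*k + 16, B = k**2 + 10*k + 25, C = 1.
Solve (k**2 + 8*k + 16)·f(k+1) − (k**2 + 8*k + 16)·f(k) = 1.
From deg A=2, deg B=2, deg C=0: d=0.
Put f(k) = c0: A·f(k+1) − B(k−1)·f(k) − C = -1; need -1 = 0 — inconsistent ⇒ no f, not summable.

none — t_k is not Gosper-summable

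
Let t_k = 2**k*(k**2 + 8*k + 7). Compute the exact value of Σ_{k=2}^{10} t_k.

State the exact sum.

Σ = 331740

The ratio is 2*(k**2 + 10*k + 16)/(k**2 + 8*k + 7).
Factor: A=2; B=1; C=k**2 + 8*k + 7.
f must satisfy (2)·f(k+1) − (1)·f(k) = k**2 + 8*k + 7.
deg f ≤ 2 (via 0,0,2).
Match coefficients ⇒ f(k) = k**2 + 4*k - 3.
So s_k = (B(k−1)f/C)·t_k = ((k**2 + 4*k - 3)/((k + 1)*(k + 7)))·t_k = 2**k*(k**2 + 4*k - 3).
Verify: 2**k*(k**2 + 8*k + 7) matches t_k.
Sum = s_(11) − s_(2); s_(11) = 331776, s_(2) = 36 ⇒ 331740.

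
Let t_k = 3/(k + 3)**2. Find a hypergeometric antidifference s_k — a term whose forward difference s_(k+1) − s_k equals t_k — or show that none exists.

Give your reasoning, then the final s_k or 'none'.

none — t_k is not Gosper-summable

Ratio r(k) = (k + 3)**2/(k + 4)**2.
So A=k**2 + 6*k + 9 and B=k**2 + 8*k + 16, with C=1.
Need (k**2 + 6*k + 9)·f(k+1) − (k**2 + 6*k + 9)·f(k) = 1.
From deg A=2, deg B=2, deg C=0: d=0.
Generic f = c0 gives residual -1; -1 = 0 cannot hold, so t_k is not Gosper-summable.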